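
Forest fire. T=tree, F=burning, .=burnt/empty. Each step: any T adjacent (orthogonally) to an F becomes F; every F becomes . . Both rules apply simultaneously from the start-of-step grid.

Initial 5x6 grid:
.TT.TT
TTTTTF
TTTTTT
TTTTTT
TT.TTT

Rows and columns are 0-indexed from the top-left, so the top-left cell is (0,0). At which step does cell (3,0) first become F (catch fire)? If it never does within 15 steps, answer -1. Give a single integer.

Step 1: cell (3,0)='T' (+3 fires, +1 burnt)
Step 2: cell (3,0)='T' (+4 fires, +3 burnt)
Step 3: cell (3,0)='T' (+4 fires, +4 burnt)
Step 4: cell (3,0)='T' (+5 fires, +4 burnt)
Step 5: cell (3,0)='T' (+5 fires, +5 burnt)
Step 6: cell (3,0)='T' (+2 fires, +5 burnt)
Step 7: cell (3,0)='F' (+2 fires, +2 burnt)
  -> target ignites at step 7
Step 8: cell (3,0)='.' (+1 fires, +2 burnt)
Step 9: cell (3,0)='.' (+0 fires, +1 burnt)
  fire out at step 9

7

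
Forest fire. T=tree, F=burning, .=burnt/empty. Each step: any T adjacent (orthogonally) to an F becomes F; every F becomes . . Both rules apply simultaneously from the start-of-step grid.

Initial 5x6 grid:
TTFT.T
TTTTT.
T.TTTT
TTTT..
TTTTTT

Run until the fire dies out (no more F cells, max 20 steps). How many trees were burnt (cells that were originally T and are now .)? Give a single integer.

Step 1: +3 fires, +1 burnt (F count now 3)
Step 2: +4 fires, +3 burnt (F count now 4)
Step 3: +4 fires, +4 burnt (F count now 4)
Step 4: +5 fires, +4 burnt (F count now 5)
Step 5: +4 fires, +5 burnt (F count now 4)
Step 6: +2 fires, +4 burnt (F count now 2)
Step 7: +1 fires, +2 burnt (F count now 1)
Step 8: +0 fires, +1 burnt (F count now 0)
Fire out after step 8
Initially T: 24, now '.': 29
Total burnt (originally-T cells now '.'): 23

Answer: 23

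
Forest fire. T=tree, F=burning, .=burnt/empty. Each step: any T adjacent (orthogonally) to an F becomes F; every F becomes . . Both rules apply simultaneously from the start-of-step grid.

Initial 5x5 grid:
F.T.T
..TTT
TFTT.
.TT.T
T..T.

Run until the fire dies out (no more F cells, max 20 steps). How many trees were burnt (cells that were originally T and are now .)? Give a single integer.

Step 1: +3 fires, +2 burnt (F count now 3)
Step 2: +3 fires, +3 burnt (F count now 3)
Step 3: +2 fires, +3 burnt (F count now 2)
Step 4: +1 fires, +2 burnt (F count now 1)
Step 5: +1 fires, +1 burnt (F count now 1)
Step 6: +0 fires, +1 burnt (F count now 0)
Fire out after step 6
Initially T: 13, now '.': 22
Total burnt (originally-T cells now '.'): 10

Answer: 10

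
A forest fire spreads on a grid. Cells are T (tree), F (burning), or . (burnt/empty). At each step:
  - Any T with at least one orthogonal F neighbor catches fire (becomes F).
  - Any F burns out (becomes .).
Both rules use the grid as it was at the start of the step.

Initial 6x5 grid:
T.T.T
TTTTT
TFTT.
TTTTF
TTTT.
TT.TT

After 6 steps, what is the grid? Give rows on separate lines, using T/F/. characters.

Step 1: 5 trees catch fire, 2 burn out
  T.T.T
  TFTTT
  F.FT.
  TFTF.
  TTTT.
  TT.TT
Step 2: 7 trees catch fire, 5 burn out
  T.T.T
  F.FTT
  ...F.
  F.F..
  TFTF.
  TT.TT
Step 3: 7 trees catch fire, 7 burn out
  F.F.T
  ...FT
  .....
  .....
  F.F..
  TF.FT
Step 4: 3 trees catch fire, 7 burn out
  ....T
  ....F
  .....
  .....
  .....
  F...F
Step 5: 1 trees catch fire, 3 burn out
  ....F
  .....
  .....
  .....
  .....
  .....
Step 6: 0 trees catch fire, 1 burn out
  .....
  .....
  .....
  .....
  .....
  .....

.....
.....
.....
.....
.....
.....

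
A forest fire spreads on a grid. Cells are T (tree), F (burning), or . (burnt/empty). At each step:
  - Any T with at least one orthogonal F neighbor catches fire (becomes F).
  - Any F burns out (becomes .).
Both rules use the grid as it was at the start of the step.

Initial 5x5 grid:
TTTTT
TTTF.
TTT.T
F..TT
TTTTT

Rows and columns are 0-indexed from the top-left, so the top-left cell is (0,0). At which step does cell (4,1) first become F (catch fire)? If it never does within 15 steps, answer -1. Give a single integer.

Step 1: cell (4,1)='T' (+4 fires, +2 burnt)
Step 2: cell (4,1)='F' (+7 fires, +4 burnt)
  -> target ignites at step 2
Step 3: cell (4,1)='.' (+3 fires, +7 burnt)
Step 4: cell (4,1)='.' (+1 fires, +3 burnt)
Step 5: cell (4,1)='.' (+2 fires, +1 burnt)
Step 6: cell (4,1)='.' (+1 fires, +2 burnt)
Step 7: cell (4,1)='.' (+1 fires, +1 burnt)
Step 8: cell (4,1)='.' (+0 fires, +1 burnt)
  fire out at step 8

2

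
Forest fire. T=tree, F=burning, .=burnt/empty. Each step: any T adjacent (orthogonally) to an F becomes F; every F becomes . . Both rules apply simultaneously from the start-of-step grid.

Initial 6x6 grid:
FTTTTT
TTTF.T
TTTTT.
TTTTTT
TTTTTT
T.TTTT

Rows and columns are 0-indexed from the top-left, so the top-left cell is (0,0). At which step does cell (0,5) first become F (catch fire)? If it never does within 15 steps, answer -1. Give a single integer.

Step 1: cell (0,5)='T' (+5 fires, +2 burnt)
Step 2: cell (0,5)='T' (+7 fires, +5 burnt)
Step 3: cell (0,5)='F' (+6 fires, +7 burnt)
  -> target ignites at step 3
Step 4: cell (0,5)='.' (+7 fires, +6 burnt)
Step 5: cell (0,5)='.' (+5 fires, +7 burnt)
Step 6: cell (0,5)='.' (+1 fires, +5 burnt)
Step 7: cell (0,5)='.' (+0 fires, +1 burnt)
  fire out at step 7

3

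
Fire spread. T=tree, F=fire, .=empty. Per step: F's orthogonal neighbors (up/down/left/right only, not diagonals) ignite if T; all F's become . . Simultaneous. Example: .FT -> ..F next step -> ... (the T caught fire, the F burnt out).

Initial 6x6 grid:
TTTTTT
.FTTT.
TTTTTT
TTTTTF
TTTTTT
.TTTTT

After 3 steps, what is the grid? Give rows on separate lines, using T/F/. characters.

Step 1: 6 trees catch fire, 2 burn out
  TFTTTT
  ..FTT.
  TFTTTF
  TTTTF.
  TTTTTF
  .TTTTT
Step 2: 10 trees catch fire, 6 burn out
  F.FTTT
  ...FT.
  F.FTF.
  TFTF..
  TTTTF.
  .TTTTF
Step 3: 8 trees catch fire, 10 burn out
  ...FTT
  ....F.
  ...F..
  F.F...
  TFTF..
  .TTTF.

...FTT
....F.
...F..
F.F...
TFTF..
.TTTF.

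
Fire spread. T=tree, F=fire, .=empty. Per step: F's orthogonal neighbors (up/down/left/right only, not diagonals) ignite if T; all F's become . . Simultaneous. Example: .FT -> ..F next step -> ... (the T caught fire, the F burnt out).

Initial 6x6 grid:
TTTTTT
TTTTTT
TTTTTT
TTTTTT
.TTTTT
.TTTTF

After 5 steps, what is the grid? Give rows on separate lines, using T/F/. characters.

Step 1: 2 trees catch fire, 1 burn out
  TTTTTT
  TTTTTT
  TTTTTT
  TTTTTT
  .TTTTF
  .TTTF.
Step 2: 3 trees catch fire, 2 burn out
  TTTTTT
  TTTTTT
  TTTTTT
  TTTTTF
  .TTTF.
  .TTF..
Step 3: 4 trees catch fire, 3 burn out
  TTTTTT
  TTTTTT
  TTTTTF
  TTTTF.
  .TTF..
  .TF...
Step 4: 5 trees catch fire, 4 burn out
  TTTTTT
  TTTTTF
  TTTTF.
  TTTF..
  .TF...
  .F....
Step 5: 5 trees catch fire, 5 burn out
  TTTTTF
  TTTTF.
  TTTF..
  TTF...
  .F....
  ......

TTTTTF
TTTTF.
TTTF..
TTF...
.F....
......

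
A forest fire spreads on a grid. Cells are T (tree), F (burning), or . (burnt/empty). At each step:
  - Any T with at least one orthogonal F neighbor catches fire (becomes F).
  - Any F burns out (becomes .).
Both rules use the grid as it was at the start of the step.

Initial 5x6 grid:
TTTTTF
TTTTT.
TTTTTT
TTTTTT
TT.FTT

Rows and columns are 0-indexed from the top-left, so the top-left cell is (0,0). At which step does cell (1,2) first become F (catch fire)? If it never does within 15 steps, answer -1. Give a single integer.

Step 1: cell (1,2)='T' (+3 fires, +2 burnt)
Step 2: cell (1,2)='T' (+6 fires, +3 burnt)
Step 3: cell (1,2)='T' (+6 fires, +6 burnt)
Step 4: cell (1,2)='F' (+6 fires, +6 burnt)
  -> target ignites at step 4
Step 5: cell (1,2)='.' (+4 fires, +6 burnt)
Step 6: cell (1,2)='.' (+1 fires, +4 burnt)
Step 7: cell (1,2)='.' (+0 fires, +1 burnt)
  fire out at step 7

4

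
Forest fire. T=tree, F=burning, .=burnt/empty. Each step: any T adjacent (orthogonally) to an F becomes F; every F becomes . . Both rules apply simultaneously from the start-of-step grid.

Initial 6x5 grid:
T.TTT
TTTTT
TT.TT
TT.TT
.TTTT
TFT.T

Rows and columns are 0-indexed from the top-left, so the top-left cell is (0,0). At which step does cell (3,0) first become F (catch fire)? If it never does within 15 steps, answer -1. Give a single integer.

Step 1: cell (3,0)='T' (+3 fires, +1 burnt)
Step 2: cell (3,0)='T' (+2 fires, +3 burnt)
Step 3: cell (3,0)='F' (+3 fires, +2 burnt)
  -> target ignites at step 3
Step 4: cell (3,0)='.' (+4 fires, +3 burnt)
Step 5: cell (3,0)='.' (+5 fires, +4 burnt)
Step 6: cell (3,0)='.' (+4 fires, +5 burnt)
Step 7: cell (3,0)='.' (+2 fires, +4 burnt)
Step 8: cell (3,0)='.' (+1 fires, +2 burnt)
Step 9: cell (3,0)='.' (+0 fires, +1 burnt)
  fire out at step 9

3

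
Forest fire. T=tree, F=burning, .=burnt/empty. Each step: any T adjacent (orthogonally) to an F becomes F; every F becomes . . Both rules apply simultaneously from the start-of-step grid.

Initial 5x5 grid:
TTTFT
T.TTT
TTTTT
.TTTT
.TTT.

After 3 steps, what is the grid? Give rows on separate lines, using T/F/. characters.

Step 1: 3 trees catch fire, 1 burn out
  TTF.F
  T.TFT
  TTTTT
  .TTTT
  .TTT.
Step 2: 4 trees catch fire, 3 burn out
  TF...
  T.F.F
  TTTFT
  .TTTT
  .TTT.
Step 3: 4 trees catch fire, 4 burn out
  F....
  T....
  TTF.F
  .TTFT
  .TTT.

F....
T....
TTF.F
.TTFT
.TTT.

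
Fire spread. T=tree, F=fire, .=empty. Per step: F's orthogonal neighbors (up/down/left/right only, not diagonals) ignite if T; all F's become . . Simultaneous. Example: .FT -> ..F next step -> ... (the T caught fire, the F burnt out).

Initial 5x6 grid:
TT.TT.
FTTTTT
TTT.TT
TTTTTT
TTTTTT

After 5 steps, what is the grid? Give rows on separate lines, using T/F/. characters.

Step 1: 3 trees catch fire, 1 burn out
  FT.TT.
  .FTTTT
  FTT.TT
  TTTTTT
  TTTTTT
Step 2: 4 trees catch fire, 3 burn out
  .F.TT.
  ..FTTT
  .FT.TT
  FTTTTT
  TTTTTT
Step 3: 4 trees catch fire, 4 burn out
  ...TT.
  ...FTT
  ..F.TT
  .FTTTT
  FTTTTT
Step 4: 4 trees catch fire, 4 burn out
  ...FT.
  ....FT
  ....TT
  ..FTTT
  .FTTTT
Step 5: 5 trees catch fire, 4 burn out
  ....F.
  .....F
  ....FT
  ...FTT
  ..FTTT

....F.
.....F
....FT
...FTT
..FTTT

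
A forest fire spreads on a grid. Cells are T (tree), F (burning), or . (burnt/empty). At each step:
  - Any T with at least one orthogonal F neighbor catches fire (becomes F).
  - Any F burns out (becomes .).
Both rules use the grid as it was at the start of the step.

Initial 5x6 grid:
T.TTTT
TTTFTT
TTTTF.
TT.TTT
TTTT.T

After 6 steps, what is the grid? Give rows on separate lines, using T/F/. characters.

Step 1: 5 trees catch fire, 2 burn out
  T.TFTT
  TTF.FT
  TTTF..
  TT.TFT
  TTTT.T
Step 2: 7 trees catch fire, 5 burn out
  T.F.FT
  TF...F
  TTF...
  TT.F.F
  TTTT.T
Step 3: 5 trees catch fire, 7 burn out
  T....F
  F.....
  TF....
  TT....
  TTTF.F
Step 4: 4 trees catch fire, 5 burn out
  F.....
  ......
  F.....
  TF....
  TTF...
Step 5: 2 trees catch fire, 4 burn out
  ......
  ......
  ......
  F.....
  TF....
Step 6: 1 trees catch fire, 2 burn out
  ......
  ......
  ......
  ......
  F.....

......
......
......
......
F.....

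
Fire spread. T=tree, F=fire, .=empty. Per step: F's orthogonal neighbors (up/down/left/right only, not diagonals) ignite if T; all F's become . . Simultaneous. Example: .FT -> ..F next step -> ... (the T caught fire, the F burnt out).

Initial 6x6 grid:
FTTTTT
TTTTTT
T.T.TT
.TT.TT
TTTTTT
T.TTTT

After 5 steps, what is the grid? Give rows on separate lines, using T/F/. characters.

Step 1: 2 trees catch fire, 1 burn out
  .FTTTT
  FTTTTT
  T.T.TT
  .TT.TT
  TTTTTT
  T.TTTT
Step 2: 3 trees catch fire, 2 burn out
  ..FTTT
  .FTTTT
  F.T.TT
  .TT.TT
  TTTTTT
  T.TTTT
Step 3: 2 trees catch fire, 3 burn out
  ...FTT
  ..FTTT
  ..T.TT
  .TT.TT
  TTTTTT
  T.TTTT
Step 4: 3 trees catch fire, 2 burn out
  ....FT
  ...FTT
  ..F.TT
  .TT.TT
  TTTTTT
  T.TTTT
Step 5: 3 trees catch fire, 3 burn out
  .....F
  ....FT
  ....TT
  .TF.TT
  TTTTTT
  T.TTTT

.....F
....FT
....TT
.TF.TT
TTTTTT
T.TTTT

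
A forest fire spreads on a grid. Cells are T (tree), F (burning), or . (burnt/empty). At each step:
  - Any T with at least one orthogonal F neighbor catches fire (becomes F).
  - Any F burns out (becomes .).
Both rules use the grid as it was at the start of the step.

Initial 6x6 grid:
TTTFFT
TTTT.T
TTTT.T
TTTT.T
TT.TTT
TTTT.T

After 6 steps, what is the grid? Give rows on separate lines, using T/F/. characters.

Step 1: 3 trees catch fire, 2 burn out
  TTF..F
  TTTF.T
  TTTT.T
  TTTT.T
  TT.TTT
  TTTT.T
Step 2: 4 trees catch fire, 3 burn out
  TF....
  TTF..F
  TTTF.T
  TTTT.T
  TT.TTT
  TTTT.T
Step 3: 5 trees catch fire, 4 burn out
  F.....
  TF....
  TTF..F
  TTTF.T
  TT.TTT
  TTTT.T
Step 4: 5 trees catch fire, 5 burn out
  ......
  F.....
  TF....
  TTF..F
  TT.FTT
  TTTT.T
Step 5: 5 trees catch fire, 5 burn out
  ......
  ......
  F.....
  TF....
  TT..FF
  TTTF.T
Step 6: 4 trees catch fire, 5 burn out
  ......
  ......
  ......
  F.....
  TF....
  TTF..F

......
......
......
F.....
TF....
TTF..F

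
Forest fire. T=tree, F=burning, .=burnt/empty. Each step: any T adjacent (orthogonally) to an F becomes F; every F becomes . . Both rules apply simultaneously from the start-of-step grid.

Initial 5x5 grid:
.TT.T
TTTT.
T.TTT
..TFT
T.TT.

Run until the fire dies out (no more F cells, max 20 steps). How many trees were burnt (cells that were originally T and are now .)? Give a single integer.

Answer: 14

Derivation:
Step 1: +4 fires, +1 burnt (F count now 4)
Step 2: +4 fires, +4 burnt (F count now 4)
Step 3: +1 fires, +4 burnt (F count now 1)
Step 4: +2 fires, +1 burnt (F count now 2)
Step 5: +2 fires, +2 burnt (F count now 2)
Step 6: +1 fires, +2 burnt (F count now 1)
Step 7: +0 fires, +1 burnt (F count now 0)
Fire out after step 7
Initially T: 16, now '.': 23
Total burnt (originally-T cells now '.'): 14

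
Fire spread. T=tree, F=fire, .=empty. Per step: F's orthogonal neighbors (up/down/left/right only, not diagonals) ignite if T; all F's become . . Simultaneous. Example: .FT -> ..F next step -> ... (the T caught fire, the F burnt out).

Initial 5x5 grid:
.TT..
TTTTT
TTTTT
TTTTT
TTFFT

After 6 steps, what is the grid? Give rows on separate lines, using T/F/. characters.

Step 1: 4 trees catch fire, 2 burn out
  .TT..
  TTTTT
  TTTTT
  TTFFT
  TF..F
Step 2: 5 trees catch fire, 4 burn out
  .TT..
  TTTTT
  TTFFT
  TF..F
  F....
Step 3: 5 trees catch fire, 5 burn out
  .TT..
  TTFFT
  TF..F
  F....
  .....
Step 4: 4 trees catch fire, 5 burn out
  .TF..
  TF..F
  F....
  .....
  .....
Step 5: 2 trees catch fire, 4 burn out
  .F...
  F....
  .....
  .....
  .....
Step 6: 0 trees catch fire, 2 burn out
  .....
  .....
  .....
  .....
  .....

.....
.....
.....
.....
.....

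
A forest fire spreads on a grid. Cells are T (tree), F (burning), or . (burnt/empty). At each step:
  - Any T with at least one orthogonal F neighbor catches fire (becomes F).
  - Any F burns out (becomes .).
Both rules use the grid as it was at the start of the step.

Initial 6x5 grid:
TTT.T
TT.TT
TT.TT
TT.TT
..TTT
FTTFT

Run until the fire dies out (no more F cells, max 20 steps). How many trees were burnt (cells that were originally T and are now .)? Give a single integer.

Answer: 13

Derivation:
Step 1: +4 fires, +2 burnt (F count now 4)
Step 2: +3 fires, +4 burnt (F count now 3)
Step 3: +2 fires, +3 burnt (F count now 2)
Step 4: +2 fires, +2 burnt (F count now 2)
Step 5: +1 fires, +2 burnt (F count now 1)
Step 6: +1 fires, +1 burnt (F count now 1)
Step 7: +0 fires, +1 burnt (F count now 0)
Fire out after step 7
Initially T: 22, now '.': 21
Total burnt (originally-T cells now '.'): 13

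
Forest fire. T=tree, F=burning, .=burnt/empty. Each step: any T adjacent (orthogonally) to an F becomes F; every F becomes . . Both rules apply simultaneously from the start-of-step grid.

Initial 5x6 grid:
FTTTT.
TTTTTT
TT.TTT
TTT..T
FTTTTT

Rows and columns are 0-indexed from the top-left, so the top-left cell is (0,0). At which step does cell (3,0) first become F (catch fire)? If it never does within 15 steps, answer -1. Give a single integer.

Step 1: cell (3,0)='F' (+4 fires, +2 burnt)
  -> target ignites at step 1
Step 2: cell (3,0)='.' (+5 fires, +4 burnt)
Step 3: cell (3,0)='.' (+5 fires, +5 burnt)
Step 4: cell (3,0)='.' (+3 fires, +5 burnt)
Step 5: cell (3,0)='.' (+3 fires, +3 burnt)
Step 6: cell (3,0)='.' (+3 fires, +3 burnt)
Step 7: cell (3,0)='.' (+1 fires, +3 burnt)
Step 8: cell (3,0)='.' (+0 fires, +1 burnt)
  fire out at step 8

1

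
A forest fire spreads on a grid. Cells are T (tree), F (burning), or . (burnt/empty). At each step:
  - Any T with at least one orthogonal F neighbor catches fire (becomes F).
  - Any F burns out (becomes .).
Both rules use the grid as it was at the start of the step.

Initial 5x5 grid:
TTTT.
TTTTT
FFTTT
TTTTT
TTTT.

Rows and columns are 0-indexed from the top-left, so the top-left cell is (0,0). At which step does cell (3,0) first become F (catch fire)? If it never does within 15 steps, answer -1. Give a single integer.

Step 1: cell (3,0)='F' (+5 fires, +2 burnt)
  -> target ignites at step 1
Step 2: cell (3,0)='.' (+7 fires, +5 burnt)
Step 3: cell (3,0)='.' (+5 fires, +7 burnt)
Step 4: cell (3,0)='.' (+4 fires, +5 burnt)
Step 5: cell (3,0)='.' (+0 fires, +4 burnt)
  fire out at step 5

1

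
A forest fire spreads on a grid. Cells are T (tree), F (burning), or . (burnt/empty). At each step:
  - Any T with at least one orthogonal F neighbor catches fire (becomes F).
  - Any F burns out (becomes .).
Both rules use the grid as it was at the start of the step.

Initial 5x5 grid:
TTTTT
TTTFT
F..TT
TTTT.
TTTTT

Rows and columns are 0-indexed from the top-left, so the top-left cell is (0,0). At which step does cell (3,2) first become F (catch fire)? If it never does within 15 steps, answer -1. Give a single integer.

Step 1: cell (3,2)='T' (+6 fires, +2 burnt)
Step 2: cell (3,2)='T' (+8 fires, +6 burnt)
Step 3: cell (3,2)='F' (+4 fires, +8 burnt)
  -> target ignites at step 3
Step 4: cell (3,2)='.' (+2 fires, +4 burnt)
Step 5: cell (3,2)='.' (+0 fires, +2 burnt)
  fire out at step 5

3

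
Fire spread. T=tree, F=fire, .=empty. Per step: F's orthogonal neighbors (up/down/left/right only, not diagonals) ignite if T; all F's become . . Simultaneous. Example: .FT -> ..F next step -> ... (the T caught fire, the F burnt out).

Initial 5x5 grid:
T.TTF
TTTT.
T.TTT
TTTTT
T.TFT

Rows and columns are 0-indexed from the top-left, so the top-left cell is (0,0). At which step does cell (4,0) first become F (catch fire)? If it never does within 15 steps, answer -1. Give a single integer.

Step 1: cell (4,0)='T' (+4 fires, +2 burnt)
Step 2: cell (4,0)='T' (+5 fires, +4 burnt)
Step 3: cell (4,0)='T' (+4 fires, +5 burnt)
Step 4: cell (4,0)='T' (+2 fires, +4 burnt)
Step 5: cell (4,0)='F' (+3 fires, +2 burnt)
  -> target ignites at step 5
Step 6: cell (4,0)='.' (+1 fires, +3 burnt)
Step 7: cell (4,0)='.' (+0 fires, +1 burnt)
  fire out at step 7

5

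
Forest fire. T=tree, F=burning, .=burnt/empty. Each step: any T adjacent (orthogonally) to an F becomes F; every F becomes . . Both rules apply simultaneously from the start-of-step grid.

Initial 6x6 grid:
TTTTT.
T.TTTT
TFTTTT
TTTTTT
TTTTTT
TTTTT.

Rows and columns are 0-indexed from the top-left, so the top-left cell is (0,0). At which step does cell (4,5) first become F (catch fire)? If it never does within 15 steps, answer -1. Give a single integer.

Step 1: cell (4,5)='T' (+3 fires, +1 burnt)
Step 2: cell (4,5)='T' (+6 fires, +3 burnt)
Step 3: cell (4,5)='T' (+8 fires, +6 burnt)
Step 4: cell (4,5)='T' (+8 fires, +8 burnt)
Step 5: cell (4,5)='T' (+5 fires, +8 burnt)
Step 6: cell (4,5)='F' (+2 fires, +5 burnt)
  -> target ignites at step 6
Step 7: cell (4,5)='.' (+0 fires, +2 burnt)
  fire out at step 7

6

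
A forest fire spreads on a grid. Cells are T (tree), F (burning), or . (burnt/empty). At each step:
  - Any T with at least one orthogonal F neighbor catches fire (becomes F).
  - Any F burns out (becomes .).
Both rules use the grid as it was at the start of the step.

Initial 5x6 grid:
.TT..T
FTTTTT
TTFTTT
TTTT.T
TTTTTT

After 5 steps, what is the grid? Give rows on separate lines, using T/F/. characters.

Step 1: 6 trees catch fire, 2 burn out
  .TT..T
  .FFTTT
  FF.FTT
  TTFT.T
  TTTTTT
Step 2: 8 trees catch fire, 6 burn out
  .FF..T
  ...FTT
  ....FT
  FF.F.T
  TTFTTT
Step 3: 5 trees catch fire, 8 burn out
  .....T
  ....FT
  .....F
  .....T
  FF.FTT
Step 4: 3 trees catch fire, 5 burn out
  .....T
  .....F
  ......
  .....F
  ....FT
Step 5: 2 trees catch fire, 3 burn out
  .....F
  ......
  ......
  ......
  .....F

.....F
......
......
......
.....F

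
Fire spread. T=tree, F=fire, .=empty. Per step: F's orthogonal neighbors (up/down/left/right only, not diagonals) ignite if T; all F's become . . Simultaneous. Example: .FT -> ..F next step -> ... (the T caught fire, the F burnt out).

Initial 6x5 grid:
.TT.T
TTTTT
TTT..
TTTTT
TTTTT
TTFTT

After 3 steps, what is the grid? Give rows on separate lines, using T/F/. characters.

Step 1: 3 trees catch fire, 1 burn out
  .TT.T
  TTTTT
  TTT..
  TTTTT
  TTFTT
  TF.FT
Step 2: 5 trees catch fire, 3 burn out
  .TT.T
  TTTTT
  TTT..
  TTFTT
  TF.FT
  F...F
Step 3: 5 trees catch fire, 5 burn out
  .TT.T
  TTTTT
  TTF..
  TF.FT
  F...F
  .....

.TT.T
TTTTT
TTF..
TF.FT
F...F
.....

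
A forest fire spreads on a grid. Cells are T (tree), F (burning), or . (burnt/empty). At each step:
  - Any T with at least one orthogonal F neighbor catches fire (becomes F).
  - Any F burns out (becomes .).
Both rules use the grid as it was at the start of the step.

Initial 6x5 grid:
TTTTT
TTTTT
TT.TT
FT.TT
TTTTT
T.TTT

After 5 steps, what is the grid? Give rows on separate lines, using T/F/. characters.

Step 1: 3 trees catch fire, 1 burn out
  TTTTT
  TTTTT
  FT.TT
  .F.TT
  FTTTT
  T.TTT
Step 2: 4 trees catch fire, 3 burn out
  TTTTT
  FTTTT
  .F.TT
  ...TT
  .FTTT
  F.TTT
Step 3: 3 trees catch fire, 4 burn out
  FTTTT
  .FTTT
  ...TT
  ...TT
  ..FTT
  ..TTT
Step 4: 4 trees catch fire, 3 burn out
  .FTTT
  ..FTT
  ...TT
  ...TT
  ...FT
  ..FTT
Step 5: 5 trees catch fire, 4 burn out
  ..FTT
  ...FT
  ...TT
  ...FT
  ....F
  ...FT

..FTT
...FT
...TT
...FT
....F
...FT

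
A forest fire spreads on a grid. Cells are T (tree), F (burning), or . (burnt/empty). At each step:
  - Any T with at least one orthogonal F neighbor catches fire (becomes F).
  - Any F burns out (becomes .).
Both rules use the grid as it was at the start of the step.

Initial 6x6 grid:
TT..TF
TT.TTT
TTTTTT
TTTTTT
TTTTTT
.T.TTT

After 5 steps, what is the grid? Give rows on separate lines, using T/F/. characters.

Step 1: 2 trees catch fire, 1 burn out
  TT..F.
  TT.TTF
  TTTTTT
  TTTTTT
  TTTTTT
  .T.TTT
Step 2: 2 trees catch fire, 2 burn out
  TT....
  TT.TF.
  TTTTTF
  TTTTTT
  TTTTTT
  .T.TTT
Step 3: 3 trees catch fire, 2 burn out
  TT....
  TT.F..
  TTTTF.
  TTTTTF
  TTTTTT
  .T.TTT
Step 4: 3 trees catch fire, 3 burn out
  TT....
  TT....
  TTTF..
  TTTTF.
  TTTTTF
  .T.TTT
Step 5: 4 trees catch fire, 3 burn out
  TT....
  TT....
  TTF...
  TTTF..
  TTTTF.
  .T.TTF

TT....
TT....
TTF...
TTTF..
TTTTF.
.T.TTF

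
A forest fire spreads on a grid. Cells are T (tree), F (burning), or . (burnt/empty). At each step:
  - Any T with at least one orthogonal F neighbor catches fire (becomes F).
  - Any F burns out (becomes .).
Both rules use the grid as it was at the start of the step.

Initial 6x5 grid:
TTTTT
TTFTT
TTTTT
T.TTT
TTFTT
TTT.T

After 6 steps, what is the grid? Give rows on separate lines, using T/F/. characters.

Step 1: 8 trees catch fire, 2 burn out
  TTFTT
  TF.FT
  TTFTT
  T.FTT
  TF.FT
  TTF.T
Step 2: 10 trees catch fire, 8 burn out
  TF.FT
  F...F
  TF.FT
  T..FT
  F...F
  TF..T
Step 3: 8 trees catch fire, 10 burn out
  F...F
  .....
  F...F
  F...F
  .....
  F...F
Step 4: 0 trees catch fire, 8 burn out
  .....
  .....
  .....
  .....
  .....
  .....
Step 5: 0 trees catch fire, 0 burn out
  .....
  .....
  .....
  .....
  .....
  .....
Step 6: 0 trees catch fire, 0 burn out
  .....
  .....
  .....
  .....
  .....
  .....

.....
.....
.....
.....
.....
.....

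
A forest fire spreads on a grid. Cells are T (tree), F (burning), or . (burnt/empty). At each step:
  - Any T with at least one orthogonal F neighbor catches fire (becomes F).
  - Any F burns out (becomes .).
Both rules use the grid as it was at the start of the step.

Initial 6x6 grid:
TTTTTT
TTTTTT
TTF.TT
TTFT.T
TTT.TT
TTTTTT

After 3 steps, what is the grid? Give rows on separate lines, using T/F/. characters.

Step 1: 5 trees catch fire, 2 burn out
  TTTTTT
  TTFTTT
  TF..TT
  TF.F.T
  TTF.TT
  TTTTTT
Step 2: 7 trees catch fire, 5 burn out
  TTFTTT
  TF.FTT
  F...TT
  F....T
  TF..TT
  TTFTTT
Step 3: 7 trees catch fire, 7 burn out
  TF.FTT
  F...FT
  ....TT
  .....T
  F...TT
  TF.FTT

TF.FTT
F...FT
....TT
.....T
F...TT
TF.FTT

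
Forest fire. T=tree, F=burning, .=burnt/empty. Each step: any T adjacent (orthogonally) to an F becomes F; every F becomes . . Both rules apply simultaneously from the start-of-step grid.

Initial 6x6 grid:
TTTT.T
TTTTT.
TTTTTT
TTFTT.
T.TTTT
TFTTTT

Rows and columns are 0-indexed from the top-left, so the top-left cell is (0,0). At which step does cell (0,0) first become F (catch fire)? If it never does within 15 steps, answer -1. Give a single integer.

Step 1: cell (0,0)='T' (+6 fires, +2 burnt)
Step 2: cell (0,0)='T' (+8 fires, +6 burnt)
Step 3: cell (0,0)='T' (+7 fires, +8 burnt)
Step 4: cell (0,0)='T' (+7 fires, +7 burnt)
Step 5: cell (0,0)='F' (+1 fires, +7 burnt)
  -> target ignites at step 5
Step 6: cell (0,0)='.' (+0 fires, +1 burnt)
  fire out at step 6

5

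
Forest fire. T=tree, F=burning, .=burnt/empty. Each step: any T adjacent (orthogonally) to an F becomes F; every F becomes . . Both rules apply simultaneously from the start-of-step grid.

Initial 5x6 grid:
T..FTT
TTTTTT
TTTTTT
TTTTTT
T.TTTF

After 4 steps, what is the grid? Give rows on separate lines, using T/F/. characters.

Step 1: 4 trees catch fire, 2 burn out
  T...FT
  TTTFTT
  TTTTTT
  TTTTTF
  T.TTF.
Step 2: 7 trees catch fire, 4 burn out
  T....F
  TTF.FT
  TTTFTF
  TTTTF.
  T.TF..
Step 3: 6 trees catch fire, 7 burn out
  T.....
  TF...F
  TTF.F.
  TTTF..
  T.F...
Step 4: 3 trees catch fire, 6 burn out
  T.....
  F.....
  TF....
  TTF...
  T.....

T.....
F.....
TF....
TTF...
T.....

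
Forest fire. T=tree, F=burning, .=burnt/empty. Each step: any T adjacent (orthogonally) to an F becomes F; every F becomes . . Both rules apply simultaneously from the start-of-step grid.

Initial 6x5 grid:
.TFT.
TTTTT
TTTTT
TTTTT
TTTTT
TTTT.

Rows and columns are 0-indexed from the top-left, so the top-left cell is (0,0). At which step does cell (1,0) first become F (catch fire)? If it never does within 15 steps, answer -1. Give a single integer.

Step 1: cell (1,0)='T' (+3 fires, +1 burnt)
Step 2: cell (1,0)='T' (+3 fires, +3 burnt)
Step 3: cell (1,0)='F' (+5 fires, +3 burnt)
  -> target ignites at step 3
Step 4: cell (1,0)='.' (+5 fires, +5 burnt)
Step 5: cell (1,0)='.' (+5 fires, +5 burnt)
Step 6: cell (1,0)='.' (+4 fires, +5 burnt)
Step 7: cell (1,0)='.' (+1 fires, +4 burnt)
Step 8: cell (1,0)='.' (+0 fires, +1 burnt)
  fire out at step 8

3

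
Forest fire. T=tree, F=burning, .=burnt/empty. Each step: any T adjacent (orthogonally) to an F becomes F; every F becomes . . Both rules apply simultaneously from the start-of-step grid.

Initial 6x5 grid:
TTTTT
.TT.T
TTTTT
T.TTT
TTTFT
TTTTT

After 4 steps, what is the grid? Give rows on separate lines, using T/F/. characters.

Step 1: 4 trees catch fire, 1 burn out
  TTTTT
  .TT.T
  TTTTT
  T.TFT
  TTF.F
  TTTFT
Step 2: 6 trees catch fire, 4 burn out
  TTTTT
  .TT.T
  TTTFT
  T.F.F
  TF...
  TTF.F
Step 3: 4 trees catch fire, 6 burn out
  TTTTT
  .TT.T
  TTF.F
  T....
  F....
  TF...
Step 4: 5 trees catch fire, 4 burn out
  TTTTT
  .TF.F
  TF...
  F....
  .....
  F....

TTTTT
.TF.F
TF...
F....
.....
F....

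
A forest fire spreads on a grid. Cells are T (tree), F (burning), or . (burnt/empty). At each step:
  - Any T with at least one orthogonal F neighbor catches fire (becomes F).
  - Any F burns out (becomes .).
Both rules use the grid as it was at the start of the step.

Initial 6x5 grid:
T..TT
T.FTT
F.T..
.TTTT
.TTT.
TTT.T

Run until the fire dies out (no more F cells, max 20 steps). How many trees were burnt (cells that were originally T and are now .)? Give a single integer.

Answer: 17

Derivation:
Step 1: +3 fires, +2 burnt (F count now 3)
Step 2: +4 fires, +3 burnt (F count now 4)
Step 3: +4 fires, +4 burnt (F count now 4)
Step 4: +4 fires, +4 burnt (F count now 4)
Step 5: +1 fires, +4 burnt (F count now 1)
Step 6: +1 fires, +1 burnt (F count now 1)
Step 7: +0 fires, +1 burnt (F count now 0)
Fire out after step 7
Initially T: 18, now '.': 29
Total burnt (originally-T cells now '.'): 17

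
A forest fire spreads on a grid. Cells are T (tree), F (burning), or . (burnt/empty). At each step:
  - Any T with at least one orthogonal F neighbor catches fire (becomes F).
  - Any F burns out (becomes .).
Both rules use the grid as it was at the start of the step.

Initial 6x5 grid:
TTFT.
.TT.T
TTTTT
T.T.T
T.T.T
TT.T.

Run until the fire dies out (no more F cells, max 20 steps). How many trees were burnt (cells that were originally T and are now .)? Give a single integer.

Step 1: +3 fires, +1 burnt (F count now 3)
Step 2: +3 fires, +3 burnt (F count now 3)
Step 3: +3 fires, +3 burnt (F count now 3)
Step 4: +3 fires, +3 burnt (F count now 3)
Step 5: +3 fires, +3 burnt (F count now 3)
Step 6: +2 fires, +3 burnt (F count now 2)
Step 7: +1 fires, +2 burnt (F count now 1)
Step 8: +1 fires, +1 burnt (F count now 1)
Step 9: +0 fires, +1 burnt (F count now 0)
Fire out after step 9
Initially T: 20, now '.': 29
Total burnt (originally-T cells now '.'): 19

Answer: 19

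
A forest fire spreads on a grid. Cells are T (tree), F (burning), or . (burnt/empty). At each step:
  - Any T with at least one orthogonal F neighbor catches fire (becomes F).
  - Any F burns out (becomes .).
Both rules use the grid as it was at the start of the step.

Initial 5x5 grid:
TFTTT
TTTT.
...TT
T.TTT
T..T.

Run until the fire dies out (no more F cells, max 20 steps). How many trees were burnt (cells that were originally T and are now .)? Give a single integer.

Answer: 14

Derivation:
Step 1: +3 fires, +1 burnt (F count now 3)
Step 2: +3 fires, +3 burnt (F count now 3)
Step 3: +2 fires, +3 burnt (F count now 2)
Step 4: +1 fires, +2 burnt (F count now 1)
Step 5: +2 fires, +1 burnt (F count now 2)
Step 6: +3 fires, +2 burnt (F count now 3)
Step 7: +0 fires, +3 burnt (F count now 0)
Fire out after step 7
Initially T: 16, now '.': 23
Total burnt (originally-T cells now '.'): 14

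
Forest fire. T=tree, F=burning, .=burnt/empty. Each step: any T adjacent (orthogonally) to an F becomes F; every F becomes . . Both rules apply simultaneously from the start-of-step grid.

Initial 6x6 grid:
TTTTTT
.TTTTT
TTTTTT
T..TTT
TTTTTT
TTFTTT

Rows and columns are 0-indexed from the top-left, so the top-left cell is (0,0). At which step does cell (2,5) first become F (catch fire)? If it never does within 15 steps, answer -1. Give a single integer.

Step 1: cell (2,5)='T' (+3 fires, +1 burnt)
Step 2: cell (2,5)='T' (+4 fires, +3 burnt)
Step 3: cell (2,5)='T' (+4 fires, +4 burnt)
Step 4: cell (2,5)='T' (+4 fires, +4 burnt)
Step 5: cell (2,5)='T' (+5 fires, +4 burnt)
Step 6: cell (2,5)='F' (+5 fires, +5 burnt)
  -> target ignites at step 6
Step 7: cell (2,5)='.' (+4 fires, +5 burnt)
Step 8: cell (2,5)='.' (+2 fires, +4 burnt)
Step 9: cell (2,5)='.' (+1 fires, +2 burnt)
Step 10: cell (2,5)='.' (+0 fires, +1 burnt)
  fire out at step 10

6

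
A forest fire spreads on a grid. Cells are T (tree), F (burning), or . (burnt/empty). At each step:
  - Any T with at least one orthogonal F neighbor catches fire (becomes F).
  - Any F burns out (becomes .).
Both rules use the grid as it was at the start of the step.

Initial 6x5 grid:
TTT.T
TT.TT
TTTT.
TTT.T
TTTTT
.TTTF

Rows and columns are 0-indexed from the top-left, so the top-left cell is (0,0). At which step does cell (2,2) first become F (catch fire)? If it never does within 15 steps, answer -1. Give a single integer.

Step 1: cell (2,2)='T' (+2 fires, +1 burnt)
Step 2: cell (2,2)='T' (+3 fires, +2 burnt)
Step 3: cell (2,2)='T' (+2 fires, +3 burnt)
Step 4: cell (2,2)='T' (+2 fires, +2 burnt)
Step 5: cell (2,2)='F' (+3 fires, +2 burnt)
  -> target ignites at step 5
Step 6: cell (2,2)='.' (+3 fires, +3 burnt)
Step 7: cell (2,2)='.' (+3 fires, +3 burnt)
Step 8: cell (2,2)='.' (+3 fires, +3 burnt)
Step 9: cell (2,2)='.' (+3 fires, +3 burnt)
Step 10: cell (2,2)='.' (+0 fires, +3 burnt)
  fire out at step 10

5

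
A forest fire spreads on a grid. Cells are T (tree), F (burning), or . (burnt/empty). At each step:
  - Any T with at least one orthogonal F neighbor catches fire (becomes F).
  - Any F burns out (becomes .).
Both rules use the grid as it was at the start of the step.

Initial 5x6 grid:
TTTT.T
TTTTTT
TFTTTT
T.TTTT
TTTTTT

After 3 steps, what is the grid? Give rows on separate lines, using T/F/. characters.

Step 1: 3 trees catch fire, 1 burn out
  TTTT.T
  TFTTTT
  F.FTTT
  T.TTTT
  TTTTTT
Step 2: 6 trees catch fire, 3 burn out
  TFTT.T
  F.FTTT
  ...FTT
  F.FTTT
  TTTTTT
Step 3: 7 trees catch fire, 6 burn out
  F.FT.T
  ...FTT
  ....FT
  ...FTT
  FTFTTT

F.FT.T
...FTT
....FT
...FTT
FTFTTT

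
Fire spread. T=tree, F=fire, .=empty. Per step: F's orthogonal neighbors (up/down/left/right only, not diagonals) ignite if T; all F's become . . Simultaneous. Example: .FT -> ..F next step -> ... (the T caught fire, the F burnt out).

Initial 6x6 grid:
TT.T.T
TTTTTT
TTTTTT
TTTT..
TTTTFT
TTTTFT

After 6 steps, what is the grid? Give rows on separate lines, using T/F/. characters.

Step 1: 4 trees catch fire, 2 burn out
  TT.T.T
  TTTTTT
  TTTTTT
  TTTT..
  TTTF.F
  TTTF.F
Step 2: 3 trees catch fire, 4 burn out
  TT.T.T
  TTTTTT
  TTTTTT
  TTTF..
  TTF...
  TTF...
Step 3: 4 trees catch fire, 3 burn out
  TT.T.T
  TTTTTT
  TTTFTT
  TTF...
  TF....
  TF....
Step 4: 6 trees catch fire, 4 burn out
  TT.T.T
  TTTFTT
  TTF.FT
  TF....
  F.....
  F.....
Step 5: 6 trees catch fire, 6 burn out
  TT.F.T
  TTF.FT
  TF...F
  F.....
  ......
  ......
Step 6: 3 trees catch fire, 6 burn out
  TT...T
  TF...F
  F.....
  ......
  ......
  ......

TT...T
TF...F
F.....
......
......
......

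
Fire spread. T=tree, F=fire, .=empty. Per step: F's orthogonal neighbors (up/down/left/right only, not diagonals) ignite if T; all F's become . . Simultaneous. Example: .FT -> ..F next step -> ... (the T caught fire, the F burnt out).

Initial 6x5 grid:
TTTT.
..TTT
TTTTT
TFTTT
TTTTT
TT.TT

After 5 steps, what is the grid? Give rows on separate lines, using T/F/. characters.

Step 1: 4 trees catch fire, 1 burn out
  TTTT.
  ..TTT
  TFTTT
  F.FTT
  TFTTT
  TT.TT
Step 2: 6 trees catch fire, 4 burn out
  TTTT.
  ..TTT
  F.FTT
  ...FT
  F.FTT
  TF.TT
Step 3: 5 trees catch fire, 6 burn out
  TTTT.
  ..FTT
  ...FT
  ....F
  ...FT
  F..TT
Step 4: 5 trees catch fire, 5 burn out
  TTFT.
  ...FT
  ....F
  .....
  ....F
  ...FT
Step 5: 4 trees catch fire, 5 burn out
  TF.F.
  ....F
  .....
  .....
  .....
  ....F

TF.F.
....F
.....
.....
.....
....F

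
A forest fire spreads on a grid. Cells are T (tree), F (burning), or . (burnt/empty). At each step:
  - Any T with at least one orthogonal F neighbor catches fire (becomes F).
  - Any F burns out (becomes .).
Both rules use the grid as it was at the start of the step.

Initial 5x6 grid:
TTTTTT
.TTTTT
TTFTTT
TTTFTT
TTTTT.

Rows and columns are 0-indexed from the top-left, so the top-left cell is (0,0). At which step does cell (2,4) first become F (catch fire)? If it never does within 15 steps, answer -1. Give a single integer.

Step 1: cell (2,4)='T' (+6 fires, +2 burnt)
Step 2: cell (2,4)='F' (+9 fires, +6 burnt)
  -> target ignites at step 2
Step 3: cell (2,4)='.' (+6 fires, +9 burnt)
Step 4: cell (2,4)='.' (+4 fires, +6 burnt)
Step 5: cell (2,4)='.' (+1 fires, +4 burnt)
Step 6: cell (2,4)='.' (+0 fires, +1 burnt)
  fire out at step 6

2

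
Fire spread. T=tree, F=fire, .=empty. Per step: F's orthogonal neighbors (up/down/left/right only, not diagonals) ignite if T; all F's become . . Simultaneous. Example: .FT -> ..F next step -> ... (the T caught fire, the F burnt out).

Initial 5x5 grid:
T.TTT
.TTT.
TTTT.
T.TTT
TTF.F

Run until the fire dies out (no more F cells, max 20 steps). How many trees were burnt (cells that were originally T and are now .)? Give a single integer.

Step 1: +3 fires, +2 burnt (F count now 3)
Step 2: +3 fires, +3 burnt (F count now 3)
Step 3: +4 fires, +3 burnt (F count now 4)
Step 4: +4 fires, +4 burnt (F count now 4)
Step 5: +1 fires, +4 burnt (F count now 1)
Step 6: +1 fires, +1 burnt (F count now 1)
Step 7: +0 fires, +1 burnt (F count now 0)
Fire out after step 7
Initially T: 17, now '.': 24
Total burnt (originally-T cells now '.'): 16

Answer: 16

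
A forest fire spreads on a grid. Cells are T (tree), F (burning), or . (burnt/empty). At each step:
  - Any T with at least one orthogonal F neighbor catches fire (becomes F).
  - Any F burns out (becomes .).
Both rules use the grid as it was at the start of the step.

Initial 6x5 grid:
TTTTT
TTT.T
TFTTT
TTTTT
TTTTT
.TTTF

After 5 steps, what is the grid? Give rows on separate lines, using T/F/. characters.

Step 1: 6 trees catch fire, 2 burn out
  TTTTT
  TFT.T
  F.FTT
  TFTTT
  TTTTF
  .TTF.
Step 2: 10 trees catch fire, 6 burn out
  TFTTT
  F.F.T
  ...FT
  F.FTF
  TFTF.
  .TF..
Step 3: 7 trees catch fire, 10 burn out
  F.FTT
  ....T
  ....F
  ...F.
  F.F..
  .F...
Step 4: 2 trees catch fire, 7 burn out
  ...FT
  ....F
  .....
  .....
  .....
  .....
Step 5: 1 trees catch fire, 2 burn out
  ....F
  .....
  .....
  .....
  .....
  .....

....F
.....
.....
.....
.....
.....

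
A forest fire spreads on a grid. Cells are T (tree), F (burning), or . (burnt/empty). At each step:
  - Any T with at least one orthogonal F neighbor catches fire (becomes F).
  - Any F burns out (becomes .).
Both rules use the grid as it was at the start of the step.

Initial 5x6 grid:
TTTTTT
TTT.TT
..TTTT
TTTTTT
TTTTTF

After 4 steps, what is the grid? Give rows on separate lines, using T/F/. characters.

Step 1: 2 trees catch fire, 1 burn out
  TTTTTT
  TTT.TT
  ..TTTT
  TTTTTF
  TTTTF.
Step 2: 3 trees catch fire, 2 burn out
  TTTTTT
  TTT.TT
  ..TTTF
  TTTTF.
  TTTF..
Step 3: 4 trees catch fire, 3 burn out
  TTTTTT
  TTT.TF
  ..TTF.
  TTTF..
  TTF...
Step 4: 5 trees catch fire, 4 burn out
  TTTTTF
  TTT.F.
  ..TF..
  TTF...
  TF....

TTTTTF
TTT.F.
..TF..
TTF...
TF....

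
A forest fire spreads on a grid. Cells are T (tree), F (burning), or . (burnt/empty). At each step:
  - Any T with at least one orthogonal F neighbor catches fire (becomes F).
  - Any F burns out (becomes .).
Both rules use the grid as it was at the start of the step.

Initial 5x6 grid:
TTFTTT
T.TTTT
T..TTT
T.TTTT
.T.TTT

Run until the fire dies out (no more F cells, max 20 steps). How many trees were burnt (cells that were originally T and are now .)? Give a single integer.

Step 1: +3 fires, +1 burnt (F count now 3)
Step 2: +3 fires, +3 burnt (F count now 3)
Step 3: +4 fires, +3 burnt (F count now 4)
Step 4: +4 fires, +4 burnt (F count now 4)
Step 5: +5 fires, +4 burnt (F count now 5)
Step 6: +2 fires, +5 burnt (F count now 2)
Step 7: +1 fires, +2 burnt (F count now 1)
Step 8: +0 fires, +1 burnt (F count now 0)
Fire out after step 8
Initially T: 23, now '.': 29
Total burnt (originally-T cells now '.'): 22

Answer: 22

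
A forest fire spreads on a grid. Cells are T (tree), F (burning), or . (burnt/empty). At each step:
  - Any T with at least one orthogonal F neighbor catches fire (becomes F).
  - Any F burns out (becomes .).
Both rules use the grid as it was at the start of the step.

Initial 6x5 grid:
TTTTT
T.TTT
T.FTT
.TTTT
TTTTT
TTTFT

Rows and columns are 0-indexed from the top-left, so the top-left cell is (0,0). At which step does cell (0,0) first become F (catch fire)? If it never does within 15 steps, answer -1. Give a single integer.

Step 1: cell (0,0)='T' (+6 fires, +2 burnt)
Step 2: cell (0,0)='T' (+8 fires, +6 burnt)
Step 3: cell (0,0)='T' (+6 fires, +8 burnt)
Step 4: cell (0,0)='F' (+3 fires, +6 burnt)
  -> target ignites at step 4
Step 5: cell (0,0)='.' (+1 fires, +3 burnt)
Step 6: cell (0,0)='.' (+1 fires, +1 burnt)
Step 7: cell (0,0)='.' (+0 fires, +1 burnt)
  fire out at step 7

4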